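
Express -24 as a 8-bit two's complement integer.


Original: 00011000
Step 1 - Invert all bits: 11100111
Step 2 - Add 1: 11100111 + 1
= 11101000 (represents -24)


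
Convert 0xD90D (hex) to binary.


Each hex digit → 4 binary bits:
  D = 1101
  9 = 1001
  0 = 0000
  D = 1101
Concatenate: 1101 1001 0000 1101
= 1101100100001101


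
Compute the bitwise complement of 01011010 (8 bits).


Original: 01011010
Invert all bits:
  bit 0: 0 → 1
  bit 1: 1 → 0
  bit 2: 0 → 1
  bit 3: 1 → 0
  bit 4: 1 → 0
  bit 5: 0 → 1
  bit 6: 1 → 0
  bit 7: 0 → 1
= 10100101


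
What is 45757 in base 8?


Divide by 8 repeatedly:
45757 ÷ 8 = 5719 remainder 5
5719 ÷ 8 = 714 remainder 7
714 ÷ 8 = 89 remainder 2
89 ÷ 8 = 11 remainder 1
11 ÷ 8 = 1 remainder 3
1 ÷ 8 = 0 remainder 1
Reading remainders bottom-up:
= 0o131275


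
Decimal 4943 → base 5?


Divide by 5 repeatedly:
4943 ÷ 5 = 988 remainder 3
988 ÷ 5 = 197 remainder 3
197 ÷ 5 = 39 remainder 2
39 ÷ 5 = 7 remainder 4
7 ÷ 5 = 1 remainder 2
1 ÷ 5 = 0 remainder 1
Reading remainders bottom-up:
= 124233


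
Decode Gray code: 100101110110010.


Gray code: 100101110110010
MSB stays the same: 1
Each subsequent bit = prev_binary XOR current_gray:
  B[1] = 1 XOR 0 = 1
  B[2] = 1 XOR 0 = 1
  B[3] = 1 XOR 1 = 0
  B[4] = 0 XOR 0 = 0
  B[5] = 0 XOR 1 = 1
  B[6] = 1 XOR 1 = 0
  B[7] = 0 XOR 1 = 1
  B[8] = 1 XOR 0 = 1
  B[9] = 1 XOR 1 = 0
  B[10] = 0 XOR 1 = 1
  B[11] = 1 XOR 0 = 1
  B[12] = 1 XOR 0 = 1
  B[13] = 1 XOR 1 = 0
  B[14] = 0 XOR 0 = 0
= 111001011011100 (29404 decimal)


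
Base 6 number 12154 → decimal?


Positional values (base 6):
  4 × 6^0 = 4 × 1 = 4
  5 × 6^1 = 5 × 6 = 30
  1 × 6^2 = 1 × 36 = 36
  2 × 6^3 = 2 × 216 = 432
  1 × 6^4 = 1 × 1296 = 1296
Sum = 4 + 30 + 36 + 432 + 1296
= 1798


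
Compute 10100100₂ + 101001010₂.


Align and add column by column (LSB to MSB, carry propagating):
  0010100100
+ 0101001010
  ----------
  col 0: 0 + 0 + 0 (carry in) = 0 → bit 0, carry out 0
  col 1: 0 + 1 + 0 (carry in) = 1 → bit 1, carry out 0
  col 2: 1 + 0 + 0 (carry in) = 1 → bit 1, carry out 0
  col 3: 0 + 1 + 0 (carry in) = 1 → bit 1, carry out 0
  col 4: 0 + 0 + 0 (carry in) = 0 → bit 0, carry out 0
  col 5: 1 + 0 + 0 (carry in) = 1 → bit 1, carry out 0
  col 6: 0 + 1 + 0 (carry in) = 1 → bit 1, carry out 0
  col 7: 1 + 0 + 0 (carry in) = 1 → bit 1, carry out 0
  col 8: 0 + 1 + 0 (carry in) = 1 → bit 1, carry out 0
  col 9: 0 + 0 + 0 (carry in) = 0 → bit 0, carry out 0
Reading bits MSB→LSB: 0111101110
Strip leading zeros: 111101110
= 111101110


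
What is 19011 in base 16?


Divide by 16 repeatedly:
19011 ÷ 16 = 1188 remainder 3 (3)
1188 ÷ 16 = 74 remainder 4 (4)
74 ÷ 16 = 4 remainder 10 (A)
4 ÷ 16 = 0 remainder 4 (4)
Reading remainders bottom-up:
= 0x4A43


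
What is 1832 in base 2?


Divide by 2 repeatedly:
1832 ÷ 2 = 916 remainder 0
916 ÷ 2 = 458 remainder 0
458 ÷ 2 = 229 remainder 0
229 ÷ 2 = 114 remainder 1
114 ÷ 2 = 57 remainder 0
57 ÷ 2 = 28 remainder 1
28 ÷ 2 = 14 remainder 0
14 ÷ 2 = 7 remainder 0
7 ÷ 2 = 3 remainder 1
3 ÷ 2 = 1 remainder 1
1 ÷ 2 = 0 remainder 1
Reading remainders bottom-up:
= 11100101000


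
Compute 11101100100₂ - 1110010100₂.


Align and subtract column by column (LSB to MSB, borrowing when needed):
  11101100100
- 01110010100
  -----------
  col 0: (0 - 0 borrow-in) - 0 → 0 - 0 = 0, borrow out 0
  col 1: (0 - 0 borrow-in) - 0 → 0 - 0 = 0, borrow out 0
  col 2: (1 - 0 borrow-in) - 1 → 1 - 1 = 0, borrow out 0
  col 3: (0 - 0 borrow-in) - 0 → 0 - 0 = 0, borrow out 0
  col 4: (0 - 0 borrow-in) - 1 → borrow from next column: (0+2) - 1 = 1, borrow out 1
  col 5: (1 - 1 borrow-in) - 0 → 0 - 0 = 0, borrow out 0
  col 6: (1 - 0 borrow-in) - 0 → 1 - 0 = 1, borrow out 0
  col 7: (0 - 0 borrow-in) - 1 → borrow from next column: (0+2) - 1 = 1, borrow out 1
  col 8: (1 - 1 borrow-in) - 1 → borrow from next column: (0+2) - 1 = 1, borrow out 1
  col 9: (1 - 1 borrow-in) - 1 → borrow from next column: (0+2) - 1 = 1, borrow out 1
  col 10: (1 - 1 borrow-in) - 0 → 0 - 0 = 0, borrow out 0
Reading bits MSB→LSB: 01111010000
Strip leading zeros: 1111010000
= 1111010000


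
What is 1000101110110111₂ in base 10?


Positional values:
Bit 0: 1 × 2^0 = 1
Bit 1: 1 × 2^1 = 2
Bit 2: 1 × 2^2 = 4
Bit 4: 1 × 2^4 = 16
Bit 5: 1 × 2^5 = 32
Bit 7: 1 × 2^7 = 128
Bit 8: 1 × 2^8 = 256
Bit 9: 1 × 2^9 = 512
Bit 11: 1 × 2^11 = 2048
Bit 15: 1 × 2^15 = 32768
Sum = 1 + 2 + 4 + 16 + 32 + 128 + 256 + 512 + 2048 + 32768
= 35767


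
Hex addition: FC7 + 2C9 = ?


Align and add column by column (LSB to MSB, each column mod 16 with carry):
  0FC7
+ 02C9
  ----
  col 0: 7(7) + 9(9) + 0 (carry in) = 16 → 0(0), carry out 1
  col 1: C(12) + C(12) + 1 (carry in) = 25 → 9(9), carry out 1
  col 2: F(15) + 2(2) + 1 (carry in) = 18 → 2(2), carry out 1
  col 3: 0(0) + 0(0) + 1 (carry in) = 1 → 1(1), carry out 0
Reading digits MSB→LSB: 1290
Strip leading zeros: 1290
= 0x1290


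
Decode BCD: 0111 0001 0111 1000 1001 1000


Each 4-bit group → digit:
  0111 → 7
  0001 → 1
  0111 → 7
  1000 → 8
  1001 → 9
  1000 → 8
= 717898


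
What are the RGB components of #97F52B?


Hex: #97F52B
R = 97₁₆ = 151
G = F5₁₆ = 245
B = 2B₁₆ = 43
= RGB(151, 245, 43)


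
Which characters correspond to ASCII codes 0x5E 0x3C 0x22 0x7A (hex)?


Codes (hex): 0x5E 0x3C 0x22 0x7A
Per-code ASCII lookup:
  0x5E = 94  (special character) → '^'
  0x3C = 60  (special character) → '<'
  0x22 = 34  (special character) → '"'
  0x7A = 122  (range 97-122: lowercase, 122 - 97 = 25) → 'z'
= '^<"z'


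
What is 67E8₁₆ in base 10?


Positional values:
Position 0: 8 × 16^0 = 8 × 1 = 8
Position 1: E × 16^1 = 14 × 16 = 224
Position 2: 7 × 16^2 = 7 × 256 = 1792
Position 3: 6 × 16^3 = 6 × 4096 = 24576
Sum = 8 + 224 + 1792 + 24576
= 26600


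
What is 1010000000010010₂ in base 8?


Group into 3-bit groups: 001010000000010010
  001 = 1
  010 = 2
  000 = 0
  000 = 0
  010 = 2
  010 = 2
= 0o120022


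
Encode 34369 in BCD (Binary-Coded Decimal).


Each digit → 4-bit binary:
  3 → 0011
  4 → 0100
  3 → 0011
  6 → 0110
  9 → 1001
= 0011 0100 0011 0110 1001


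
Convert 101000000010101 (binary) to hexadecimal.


Group into 4-bit nibbles: 0101000000010101
  0101 = 5
  0000 = 0
  0001 = 1
  0101 = 5
= 0x5015


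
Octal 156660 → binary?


Each octal digit → 3 binary bits:
  1 = 001
  5 = 101
  6 = 110
  6 = 110
  6 = 110
  0 = 000
Concatenate: 001 101 110 110 110 000
= 001101110110110000


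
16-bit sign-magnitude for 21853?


Sign bit: 0 (positive)
Magnitude: 21853 = 101010101011101
= 0101010101011101


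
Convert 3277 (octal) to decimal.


Positional values:
Position 0: 7 × 8^0 = 7
Position 1: 7 × 8^1 = 56
Position 2: 2 × 8^2 = 128
Position 3: 3 × 8^3 = 1536
Sum = 7 + 56 + 128 + 1536
= 1727


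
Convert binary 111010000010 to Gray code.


Binary: 111010000010
Gray code: G = B XOR (B >> 1)
B >> 1 = 011101000001
111010000010 XOR 011101000001:
  1 XOR 0 = 1
  1 XOR 1 = 0
  1 XOR 1 = 0
  0 XOR 1 = 1
  1 XOR 0 = 1
  0 XOR 1 = 1
  0 XOR 0 = 0
  0 XOR 0 = 0
  0 XOR 0 = 0
  0 XOR 0 = 0
  1 XOR 0 = 1
  0 XOR 1 = 1
= 100111000011


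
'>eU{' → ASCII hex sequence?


String: '>eU{'  (4 characters)
Per-character ASCII lookup:
  '>': special character: '>' = 62 → 0x3E
  'e': lowercase starts at 97: 'e' = 97 + 4 = 101 → 0x65
  'U': uppercase starts at 65: 'U' = 65 + 20 = 85 → 0x55
  '{': special character: '{' = 123 → 0x7B
= 0x3E 0x65 0x55 0x7B


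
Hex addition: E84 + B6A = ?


Align and add column by column (LSB to MSB, each column mod 16 with carry):
  0E84
+ 0B6A
  ----
  col 0: 4(4) + A(10) + 0 (carry in) = 14 → E(14), carry out 0
  col 1: 8(8) + 6(6) + 0 (carry in) = 14 → E(14), carry out 0
  col 2: E(14) + B(11) + 0 (carry in) = 25 → 9(9), carry out 1
  col 3: 0(0) + 0(0) + 1 (carry in) = 1 → 1(1), carry out 0
Reading digits MSB→LSB: 19EE
Strip leading zeros: 19EE
= 0x19EE


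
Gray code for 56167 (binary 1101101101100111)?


Binary: 1101101101100111
Gray code: G = B XOR (B >> 1)
B >> 1 = 0110110110110011
1101101101100111 XOR 0110110110110011:
  1 XOR 0 = 1
  1 XOR 1 = 0
  0 XOR 1 = 1
  1 XOR 0 = 1
  1 XOR 1 = 0
  0 XOR 1 = 1
  1 XOR 0 = 1
  1 XOR 1 = 0
  0 XOR 1 = 1
  1 XOR 0 = 1
  1 XOR 1 = 0
  0 XOR 1 = 1
  0 XOR 0 = 0
  1 XOR 0 = 1
  1 XOR 1 = 0
  1 XOR 1 = 0
= 1011011011010100


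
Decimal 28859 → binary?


Divide by 2 repeatedly:
28859 ÷ 2 = 14429 remainder 1
14429 ÷ 2 = 7214 remainder 1
7214 ÷ 2 = 3607 remainder 0
3607 ÷ 2 = 1803 remainder 1
1803 ÷ 2 = 901 remainder 1
901 ÷ 2 = 450 remainder 1
450 ÷ 2 = 225 remainder 0
225 ÷ 2 = 112 remainder 1
112 ÷ 2 = 56 remainder 0
56 ÷ 2 = 28 remainder 0
28 ÷ 2 = 14 remainder 0
14 ÷ 2 = 7 remainder 0
7 ÷ 2 = 3 remainder 1
3 ÷ 2 = 1 remainder 1
1 ÷ 2 = 0 remainder 1
Reading remainders bottom-up:
= 111000010111011


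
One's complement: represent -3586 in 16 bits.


Original: 0000111000000010
Invert all bits:
  bit 0: 0 → 1
  bit 1: 0 → 1
  bit 2: 0 → 1
  bit 3: 0 → 1
  bit 4: 1 → 0
  bit 5: 1 → 0
  bit 6: 1 → 0
  bit 7: 0 → 1
  bit 8: 0 → 1
  bit 9: 0 → 1
  bit 10: 0 → 1
  bit 11: 0 → 1
  bit 12: 0 → 1
  bit 13: 0 → 1
  bit 14: 1 → 0
  bit 15: 0 → 1
= 1111000111111101


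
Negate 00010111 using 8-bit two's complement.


Original: 00010111
Step 1 - Invert all bits: 11101000
Step 2 - Add 1: 11101000 + 1
= 11101001 (represents -23)


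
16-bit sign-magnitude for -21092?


Sign bit: 1 (negative)
Magnitude: 21092 = 101001001100100
= 1101001001100100


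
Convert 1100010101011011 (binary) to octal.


Group into 3-bit groups: 001100010101011011
  001 = 1
  100 = 4
  010 = 2
  101 = 5
  011 = 3
  011 = 3
= 0o142533


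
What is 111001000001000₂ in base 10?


Positional values:
Bit 3: 1 × 2^3 = 8
Bit 9: 1 × 2^9 = 512
Bit 12: 1 × 2^12 = 4096
Bit 13: 1 × 2^13 = 8192
Bit 14: 1 × 2^14 = 16384
Sum = 8 + 512 + 4096 + 8192 + 16384
= 29192


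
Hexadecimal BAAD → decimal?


Positional values:
Position 0: D × 16^0 = 13 × 1 = 13
Position 1: A × 16^1 = 10 × 16 = 160
Position 2: A × 16^2 = 10 × 256 = 2560
Position 3: B × 16^3 = 11 × 4096 = 45056
Sum = 13 + 160 + 2560 + 45056
= 47789


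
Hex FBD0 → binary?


Each hex digit → 4 binary bits:
  F = 1111
  B = 1011
  D = 1101
  0 = 0000
Concatenate: 1111 1011 1101 0000
= 1111101111010000


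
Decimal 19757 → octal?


Divide by 8 repeatedly:
19757 ÷ 8 = 2469 remainder 5
2469 ÷ 8 = 308 remainder 5
308 ÷ 8 = 38 remainder 4
38 ÷ 8 = 4 remainder 6
4 ÷ 8 = 0 remainder 4
Reading remainders bottom-up:
= 0o46455


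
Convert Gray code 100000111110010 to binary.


Gray code: 100000111110010
MSB stays the same: 1
Each subsequent bit = prev_binary XOR current_gray:
  B[1] = 1 XOR 0 = 1
  B[2] = 1 XOR 0 = 1
  B[3] = 1 XOR 0 = 1
  B[4] = 1 XOR 0 = 1
  B[5] = 1 XOR 0 = 1
  B[6] = 1 XOR 1 = 0
  B[7] = 0 XOR 1 = 1
  B[8] = 1 XOR 1 = 0
  B[9] = 0 XOR 1 = 1
  B[10] = 1 XOR 1 = 0
  B[11] = 0 XOR 0 = 0
  B[12] = 0 XOR 0 = 0
  B[13] = 0 XOR 1 = 1
  B[14] = 1 XOR 0 = 1
= 111111010100011 (32419 decimal)


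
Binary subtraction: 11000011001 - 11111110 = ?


Align and subtract column by column (LSB to MSB, borrowing when needed):
  11000011001
- 00011111110
  -----------
  col 0: (1 - 0 borrow-in) - 0 → 1 - 0 = 1, borrow out 0
  col 1: (0 - 0 borrow-in) - 1 → borrow from next column: (0+2) - 1 = 1, borrow out 1
  col 2: (0 - 1 borrow-in) - 1 → borrow from next column: (-1+2) - 1 = 0, borrow out 1
  col 3: (1 - 1 borrow-in) - 1 → borrow from next column: (0+2) - 1 = 1, borrow out 1
  col 4: (1 - 1 borrow-in) - 1 → borrow from next column: (0+2) - 1 = 1, borrow out 1
  col 5: (0 - 1 borrow-in) - 1 → borrow from next column: (-1+2) - 1 = 0, borrow out 1
  col 6: (0 - 1 borrow-in) - 1 → borrow from next column: (-1+2) - 1 = 0, borrow out 1
  col 7: (0 - 1 borrow-in) - 1 → borrow from next column: (-1+2) - 1 = 0, borrow out 1
  col 8: (0 - 1 borrow-in) - 0 → borrow from next column: (-1+2) - 0 = 1, borrow out 1
  col 9: (1 - 1 borrow-in) - 0 → 0 - 0 = 0, borrow out 0
  col 10: (1 - 0 borrow-in) - 0 → 1 - 0 = 1, borrow out 0
Reading bits MSB→LSB: 10100011011
Strip leading zeros: 10100011011
= 10100011011


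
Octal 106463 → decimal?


Positional values:
Position 0: 3 × 8^0 = 3
Position 1: 6 × 8^1 = 48
Position 2: 4 × 8^2 = 256
Position 3: 6 × 8^3 = 3072
Position 4: 0 × 8^4 = 0
Position 5: 1 × 8^5 = 32768
Sum = 3 + 48 + 256 + 3072 + 0 + 32768
= 36147


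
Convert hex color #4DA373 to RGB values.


Hex: #4DA373
R = 4D₁₆ = 77
G = A3₁₆ = 163
B = 73₁₆ = 115
= RGB(77, 163, 115)


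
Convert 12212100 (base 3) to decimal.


Positional values (base 3):
  0 × 3^0 = 0 × 1 = 0
  0 × 3^1 = 0 × 3 = 0
  1 × 3^2 = 1 × 9 = 9
  2 × 3^3 = 2 × 27 = 54
  1 × 3^4 = 1 × 81 = 81
  2 × 3^5 = 2 × 243 = 486
  2 × 3^6 = 2 × 729 = 1458
  1 × 3^7 = 1 × 2187 = 2187
Sum = 0 + 0 + 9 + 54 + 81 + 486 + 1458 + 2187
= 4275


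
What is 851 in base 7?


Divide by 7 repeatedly:
851 ÷ 7 = 121 remainder 4
121 ÷ 7 = 17 remainder 2
17 ÷ 7 = 2 remainder 3
2 ÷ 7 = 0 remainder 2
Reading remainders bottom-up:
= 2324


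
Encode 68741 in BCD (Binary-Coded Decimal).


Each digit → 4-bit binary:
  6 → 0110
  8 → 1000
  7 → 0111
  4 → 0100
  1 → 0001
= 0110 1000 0111 0100 0001


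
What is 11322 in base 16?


Divide by 16 repeatedly:
11322 ÷ 16 = 707 remainder 10 (A)
707 ÷ 16 = 44 remainder 3 (3)
44 ÷ 16 = 2 remainder 12 (C)
2 ÷ 16 = 0 remainder 2 (2)
Reading remainders bottom-up:
= 0x2C3A


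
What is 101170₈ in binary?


Each octal digit → 3 binary bits:
  1 = 001
  0 = 000
  1 = 001
  1 = 001
  7 = 111
  0 = 000
Concatenate: 001 000 001 001 111 000
= 001000001001111000


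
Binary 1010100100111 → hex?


Group into 4-bit nibbles: 0001010100100111
  0001 = 1
  0101 = 5
  0010 = 2
  0111 = 7
= 0x1527


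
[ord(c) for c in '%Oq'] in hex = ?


String: '%Oq'  (3 characters)
Per-character ASCII lookup:
  '%': special character: '%' = 37 → 0x25
  'O': uppercase starts at 65: 'O' = 65 + 14 = 79 → 0x4F
  'q': lowercase starts at 97: 'q' = 97 + 16 = 113 → 0x71
= 0x25 0x4F 0x71


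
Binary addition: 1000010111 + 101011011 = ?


Align and add column by column (LSB to MSB, carry propagating):
  01000010111
+ 00101011011
  -----------
  col 0: 1 + 1 + 0 (carry in) = 2 → bit 0, carry out 1
  col 1: 1 + 1 + 1 (carry in) = 3 → bit 1, carry out 1
  col 2: 1 + 0 + 1 (carry in) = 2 → bit 0, carry out 1
  col 3: 0 + 1 + 1 (carry in) = 2 → bit 0, carry out 1
  col 4: 1 + 1 + 1 (carry in) = 3 → bit 1, carry out 1
  col 5: 0 + 0 + 1 (carry in) = 1 → bit 1, carry out 0
  col 6: 0 + 1 + 0 (carry in) = 1 → bit 1, carry out 0
  col 7: 0 + 0 + 0 (carry in) = 0 → bit 0, carry out 0
  col 8: 0 + 1 + 0 (carry in) = 1 → bit 1, carry out 0
  col 9: 1 + 0 + 0 (carry in) = 1 → bit 1, carry out 0
  col 10: 0 + 0 + 0 (carry in) = 0 → bit 0, carry out 0
Reading bits MSB→LSB: 01101110010
Strip leading zeros: 1101110010
= 1101110010


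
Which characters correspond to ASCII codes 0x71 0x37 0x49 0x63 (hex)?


Codes (hex): 0x71 0x37 0x49 0x63
Per-code ASCII lookup:
  0x71 = 113  (range 97-122: lowercase, 113 - 97 = 16) → 'q'
  0x37 = 55  (range 48-57: digits, 55 - 48 = 7) → '7'
  0x49 = 73  (range 65-90: uppercase, 73 - 65 = 8) → 'I'
  0x63 = 99  (range 97-122: lowercase, 99 - 97 = 2) → 'c'
= 'q7Ic'


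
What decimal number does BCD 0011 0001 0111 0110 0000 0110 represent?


Each 4-bit group → digit:
  0011 → 3
  0001 → 1
  0111 → 7
  0110 → 6
  0000 → 0
  0110 → 6
= 317606


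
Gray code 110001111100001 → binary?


Gray code: 110001111100001
MSB stays the same: 1
Each subsequent bit = prev_binary XOR current_gray:
  B[1] = 1 XOR 1 = 0
  B[2] = 0 XOR 0 = 0
  B[3] = 0 XOR 0 = 0
  B[4] = 0 XOR 0 = 0
  B[5] = 0 XOR 1 = 1
  B[6] = 1 XOR 1 = 0
  B[7] = 0 XOR 1 = 1
  B[8] = 1 XOR 1 = 0
  B[9] = 0 XOR 1 = 1
  B[10] = 1 XOR 0 = 1
  B[11] = 1 XOR 0 = 1
  B[12] = 1 XOR 0 = 1
  B[13] = 1 XOR 0 = 1
  B[14] = 1 XOR 1 = 0
= 100001010111110 (17086 decimal)


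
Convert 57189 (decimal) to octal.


Divide by 8 repeatedly:
57189 ÷ 8 = 7148 remainder 5
7148 ÷ 8 = 893 remainder 4
893 ÷ 8 = 111 remainder 5
111 ÷ 8 = 13 remainder 7
13 ÷ 8 = 1 remainder 5
1 ÷ 8 = 0 remainder 1
Reading remainders bottom-up:
= 0o157545


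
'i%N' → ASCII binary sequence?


String: 'i%N'  (3 characters)
Per-character ASCII lookup:
  'i': lowercase starts at 97: 'i' = 97 + 8 = 105 → 1101001
  '%': special character: '%' = 37 → 100101
  'N': uppercase starts at 65: 'N' = 65 + 13 = 78 → 1001110
= 1101001 100101 1001110


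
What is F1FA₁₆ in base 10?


Positional values:
Position 0: A × 16^0 = 10 × 1 = 10
Position 1: F × 16^1 = 15 × 16 = 240
Position 2: 1 × 16^2 = 1 × 256 = 256
Position 3: F × 16^3 = 15 × 4096 = 61440
Sum = 10 + 240 + 256 + 61440
= 61946


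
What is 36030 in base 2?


Divide by 2 repeatedly:
36030 ÷ 2 = 18015 remainder 0
18015 ÷ 2 = 9007 remainder 1
9007 ÷ 2 = 4503 remainder 1
4503 ÷ 2 = 2251 remainder 1
2251 ÷ 2 = 1125 remainder 1
1125 ÷ 2 = 562 remainder 1
562 ÷ 2 = 281 remainder 0
281 ÷ 2 = 140 remainder 1
140 ÷ 2 = 70 remainder 0
70 ÷ 2 = 35 remainder 0
35 ÷ 2 = 17 remainder 1
17 ÷ 2 = 8 remainder 1
8 ÷ 2 = 4 remainder 0
4 ÷ 2 = 2 remainder 0
2 ÷ 2 = 1 remainder 0
1 ÷ 2 = 0 remainder 1
Reading remainders bottom-up:
= 1000110010111110


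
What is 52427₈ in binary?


Each octal digit → 3 binary bits:
  5 = 101
  2 = 010
  4 = 100
  2 = 010
  7 = 111
Concatenate: 101 010 100 010 111
= 101010100010111


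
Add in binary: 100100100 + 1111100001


Align and add column by column (LSB to MSB, carry propagating):
  00100100100
+ 01111100001
  -----------
  col 0: 0 + 1 + 0 (carry in) = 1 → bit 1, carry out 0
  col 1: 0 + 0 + 0 (carry in) = 0 → bit 0, carry out 0
  col 2: 1 + 0 + 0 (carry in) = 1 → bit 1, carry out 0
  col 3: 0 + 0 + 0 (carry in) = 0 → bit 0, carry out 0
  col 4: 0 + 0 + 0 (carry in) = 0 → bit 0, carry out 0
  col 5: 1 + 1 + 0 (carry in) = 2 → bit 0, carry out 1
  col 6: 0 + 1 + 1 (carry in) = 2 → bit 0, carry out 1
  col 7: 0 + 1 + 1 (carry in) = 2 → bit 0, carry out 1
  col 8: 1 + 1 + 1 (carry in) = 3 → bit 1, carry out 1
  col 9: 0 + 1 + 1 (carry in) = 2 → bit 0, carry out 1
  col 10: 0 + 0 + 1 (carry in) = 1 → bit 1, carry out 0
Reading bits MSB→LSB: 10100000101
Strip leading zeros: 10100000101
= 10100000101


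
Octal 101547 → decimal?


Positional values:
Position 0: 7 × 8^0 = 7
Position 1: 4 × 8^1 = 32
Position 2: 5 × 8^2 = 320
Position 3: 1 × 8^3 = 512
Position 4: 0 × 8^4 = 0
Position 5: 1 × 8^5 = 32768
Sum = 7 + 32 + 320 + 512 + 0 + 32768
= 33639


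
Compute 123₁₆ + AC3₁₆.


Align and add column by column (LSB to MSB, each column mod 16 with carry):
  0123
+ 0AC3
  ----
  col 0: 3(3) + 3(3) + 0 (carry in) = 6 → 6(6), carry out 0
  col 1: 2(2) + C(12) + 0 (carry in) = 14 → E(14), carry out 0
  col 2: 1(1) + A(10) + 0 (carry in) = 11 → B(11), carry out 0
  col 3: 0(0) + 0(0) + 0 (carry in) = 0 → 0(0), carry out 0
Reading digits MSB→LSB: 0BE6
Strip leading zeros: BE6
= 0xBE6


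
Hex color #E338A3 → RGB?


Hex: #E338A3
R = E3₁₆ = 227
G = 38₁₆ = 56
B = A3₁₆ = 163
= RGB(227, 56, 163)


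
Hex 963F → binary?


Each hex digit → 4 binary bits:
  9 = 1001
  6 = 0110
  3 = 0011
  F = 1111
Concatenate: 1001 0110 0011 1111
= 1001011000111111


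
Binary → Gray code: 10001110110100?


Binary: 10001110110100
Gray code: G = B XOR (B >> 1)
B >> 1 = 01000111011010
10001110110100 XOR 01000111011010:
  1 XOR 0 = 1
  0 XOR 1 = 1
  0 XOR 0 = 0
  0 XOR 0 = 0
  1 XOR 0 = 1
  1 XOR 1 = 0
  1 XOR 1 = 0
  0 XOR 1 = 1
  1 XOR 0 = 1
  1 XOR 1 = 0
  0 XOR 1 = 1
  1 XOR 0 = 1
  0 XOR 1 = 1
  0 XOR 0 = 0
= 11001001101110


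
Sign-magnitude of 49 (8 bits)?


Sign bit: 0 (positive)
Magnitude: 49 = 0110001
= 00110001


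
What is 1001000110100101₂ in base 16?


Group into 4-bit nibbles: 1001000110100101
  1001 = 9
  0001 = 1
  1010 = A
  0101 = 5
= 0x91A5


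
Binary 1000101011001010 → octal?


Group into 3-bit groups: 001000101011001010
  001 = 1
  000 = 0
  101 = 5
  011 = 3
  001 = 1
  010 = 2
= 0o105312


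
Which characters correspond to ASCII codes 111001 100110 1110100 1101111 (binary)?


Codes (binary): 111001 100110 1110100 1101111
Per-code ASCII lookup:
  111001 = 57  (range 48-57: digits, 57 - 48 = 9) → '9'
  100110 = 38  (special character) → '&'
  1110100 = 116  (range 97-122: lowercase, 116 - 97 = 19) → 't'
  1101111 = 111  (range 97-122: lowercase, 111 - 97 = 14) → 'o'
= '9&to'


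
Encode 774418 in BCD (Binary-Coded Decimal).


Each digit → 4-bit binary:
  7 → 0111
  7 → 0111
  4 → 0100
  4 → 0100
  1 → 0001
  8 → 1000
= 0111 0111 0100 0100 0001 1000


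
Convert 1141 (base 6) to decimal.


Positional values (base 6):
  1 × 6^0 = 1 × 1 = 1
  4 × 6^1 = 4 × 6 = 24
  1 × 6^2 = 1 × 36 = 36
  1 × 6^3 = 1 × 216 = 216
Sum = 1 + 24 + 36 + 216
= 277


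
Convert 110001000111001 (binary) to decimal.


Positional values:
Bit 0: 1 × 2^0 = 1
Bit 3: 1 × 2^3 = 8
Bit 4: 1 × 2^4 = 16
Bit 5: 1 × 2^5 = 32
Bit 9: 1 × 2^9 = 512
Bit 13: 1 × 2^13 = 8192
Bit 14: 1 × 2^14 = 16384
Sum = 1 + 8 + 16 + 32 + 512 + 8192 + 16384
= 25145


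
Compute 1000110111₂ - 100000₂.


Align and subtract column by column (LSB to MSB, borrowing when needed):
  1000110111
- 0000100000
  ----------
  col 0: (1 - 0 borrow-in) - 0 → 1 - 0 = 1, borrow out 0
  col 1: (1 - 0 borrow-in) - 0 → 1 - 0 = 1, borrow out 0
  col 2: (1 - 0 borrow-in) - 0 → 1 - 0 = 1, borrow out 0
  col 3: (0 - 0 borrow-in) - 0 → 0 - 0 = 0, borrow out 0
  col 4: (1 - 0 borrow-in) - 0 → 1 - 0 = 1, borrow out 0
  col 5: (1 - 0 borrow-in) - 1 → 1 - 1 = 0, borrow out 0
  col 6: (0 - 0 borrow-in) - 0 → 0 - 0 = 0, borrow out 0
  col 7: (0 - 0 borrow-in) - 0 → 0 - 0 = 0, borrow out 0
  col 8: (0 - 0 borrow-in) - 0 → 0 - 0 = 0, borrow out 0
  col 9: (1 - 0 borrow-in) - 0 → 1 - 0 = 1, borrow out 0
Reading bits MSB→LSB: 1000010111
Strip leading zeros: 1000010111
= 1000010111


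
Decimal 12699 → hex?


Divide by 16 repeatedly:
12699 ÷ 16 = 793 remainder 11 (B)
793 ÷ 16 = 49 remainder 9 (9)
49 ÷ 16 = 3 remainder 1 (1)
3 ÷ 16 = 0 remainder 3 (3)
Reading remainders bottom-up:
= 0x319B


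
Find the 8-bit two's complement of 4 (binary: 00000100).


Original: 00000100
Step 1 - Invert all bits: 11111011
Step 2 - Add 1: 11111011 + 1
= 11111100 (represents -4)


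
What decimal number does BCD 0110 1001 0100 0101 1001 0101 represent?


Each 4-bit group → digit:
  0110 → 6
  1001 → 9
  0100 → 4
  0101 → 5
  1001 → 9
  0101 → 5
= 694595


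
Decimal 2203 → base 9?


Divide by 9 repeatedly:
2203 ÷ 9 = 244 remainder 7
244 ÷ 9 = 27 remainder 1
27 ÷ 9 = 3 remainder 0
3 ÷ 9 = 0 remainder 3
Reading remainders bottom-up:
= 3017


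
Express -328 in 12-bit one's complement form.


Original: 000101001000
Invert all bits:
  bit 0: 0 → 1
  bit 1: 0 → 1
  bit 2: 0 → 1
  bit 3: 1 → 0
  bit 4: 0 → 1
  bit 5: 1 → 0
  bit 6: 0 → 1
  bit 7: 0 → 1
  bit 8: 1 → 0
  bit 9: 0 → 1
  bit 10: 0 → 1
  bit 11: 0 → 1
= 111010110111


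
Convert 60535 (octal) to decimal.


Positional values:
Position 0: 5 × 8^0 = 5
Position 1: 3 × 8^1 = 24
Position 2: 5 × 8^2 = 320
Position 3: 0 × 8^3 = 0
Position 4: 6 × 8^4 = 24576
Sum = 5 + 24 + 320 + 0 + 24576
= 24925


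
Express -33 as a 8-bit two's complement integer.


Original: 00100001
Step 1 - Invert all bits: 11011110
Step 2 - Add 1: 11011110 + 1
= 11011111 (represents -33)


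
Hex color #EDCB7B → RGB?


Hex: #EDCB7B
R = ED₁₆ = 237
G = CB₁₆ = 203
B = 7B₁₆ = 123
= RGB(237, 203, 123)


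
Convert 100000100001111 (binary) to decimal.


Positional values:
Bit 0: 1 × 2^0 = 1
Bit 1: 1 × 2^1 = 2
Bit 2: 1 × 2^2 = 4
Bit 3: 1 × 2^3 = 8
Bit 8: 1 × 2^8 = 256
Bit 14: 1 × 2^14 = 16384
Sum = 1 + 2 + 4 + 8 + 256 + 16384
= 16655


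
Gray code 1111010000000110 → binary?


Gray code: 1111010000000110
MSB stays the same: 1
Each subsequent bit = prev_binary XOR current_gray:
  B[1] = 1 XOR 1 = 0
  B[2] = 0 XOR 1 = 1
  B[3] = 1 XOR 1 = 0
  B[4] = 0 XOR 0 = 0
  B[5] = 0 XOR 1 = 1
  B[6] = 1 XOR 0 = 1
  B[7] = 1 XOR 0 = 1
  B[8] = 1 XOR 0 = 1
  B[9] = 1 XOR 0 = 1
  B[10] = 1 XOR 0 = 1
  B[11] = 1 XOR 0 = 1
  B[12] = 1 XOR 0 = 1
  B[13] = 1 XOR 1 = 0
  B[14] = 0 XOR 1 = 1
  B[15] = 1 XOR 0 = 1
= 1010011111111011 (43003 decimal)


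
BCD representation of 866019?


Each digit → 4-bit binary:
  8 → 1000
  6 → 0110
  6 → 0110
  0 → 0000
  1 → 0001
  9 → 1001
= 1000 0110 0110 0000 0001 1001


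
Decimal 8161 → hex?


Divide by 16 repeatedly:
8161 ÷ 16 = 510 remainder 1 (1)
510 ÷ 16 = 31 remainder 14 (E)
31 ÷ 16 = 1 remainder 15 (F)
1 ÷ 16 = 0 remainder 1 (1)
Reading remainders bottom-up:
= 0x1FE1


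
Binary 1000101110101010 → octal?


Group into 3-bit groups: 001000101110101010
  001 = 1
  000 = 0
  101 = 5
  110 = 6
  101 = 5
  010 = 2
= 0o105652


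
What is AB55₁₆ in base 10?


Positional values:
Position 0: 5 × 16^0 = 5 × 1 = 5
Position 1: 5 × 16^1 = 5 × 16 = 80
Position 2: B × 16^2 = 11 × 256 = 2816
Position 3: A × 16^3 = 10 × 4096 = 40960
Sum = 5 + 80 + 2816 + 40960
= 43861


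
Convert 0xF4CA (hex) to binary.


Each hex digit → 4 binary bits:
  F = 1111
  4 = 0100
  C = 1100
  A = 1010
Concatenate: 1111 0100 1100 1010
= 1111010011001010


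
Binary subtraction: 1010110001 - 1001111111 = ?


Align and subtract column by column (LSB to MSB, borrowing when needed):
  1010110001
- 1001111111
  ----------
  col 0: (1 - 0 borrow-in) - 1 → 1 - 1 = 0, borrow out 0
  col 1: (0 - 0 borrow-in) - 1 → borrow from next column: (0+2) - 1 = 1, borrow out 1
  col 2: (0 - 1 borrow-in) - 1 → borrow from next column: (-1+2) - 1 = 0, borrow out 1
  col 3: (0 - 1 borrow-in) - 1 → borrow from next column: (-1+2) - 1 = 0, borrow out 1
  col 4: (1 - 1 borrow-in) - 1 → borrow from next column: (0+2) - 1 = 1, borrow out 1
  col 5: (1 - 1 borrow-in) - 1 → borrow from next column: (0+2) - 1 = 1, borrow out 1
  col 6: (0 - 1 borrow-in) - 1 → borrow from next column: (-1+2) - 1 = 0, borrow out 1
  col 7: (1 - 1 borrow-in) - 0 → 0 - 0 = 0, borrow out 0
  col 8: (0 - 0 borrow-in) - 0 → 0 - 0 = 0, borrow out 0
  col 9: (1 - 0 borrow-in) - 1 → 1 - 1 = 0, borrow out 0
Reading bits MSB→LSB: 0000110010
Strip leading zeros: 110010
= 110010


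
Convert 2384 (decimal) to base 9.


Divide by 9 repeatedly:
2384 ÷ 9 = 264 remainder 8
264 ÷ 9 = 29 remainder 3
29 ÷ 9 = 3 remainder 2
3 ÷ 9 = 0 remainder 3
Reading remainders bottom-up:
= 3238


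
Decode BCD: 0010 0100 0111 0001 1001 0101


Each 4-bit group → digit:
  0010 → 2
  0100 → 4
  0111 → 7
  0001 → 1
  1001 → 9
  0101 → 5
= 247195


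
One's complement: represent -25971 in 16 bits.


Original: 0110010101110011
Invert all bits:
  bit 0: 0 → 1
  bit 1: 1 → 0
  bit 2: 1 → 0
  bit 3: 0 → 1
  bit 4: 0 → 1
  bit 5: 1 → 0
  bit 6: 0 → 1
  bit 7: 1 → 0
  bit 8: 0 → 1
  bit 9: 1 → 0
  bit 10: 1 → 0
  bit 11: 1 → 0
  bit 12: 0 → 1
  bit 13: 0 → 1
  bit 14: 1 → 0
  bit 15: 1 → 0
= 1001101010001100


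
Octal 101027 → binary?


Each octal digit → 3 binary bits:
  1 = 001
  0 = 000
  1 = 001
  0 = 000
  2 = 010
  7 = 111
Concatenate: 001 000 001 000 010 111
= 001000001000010111


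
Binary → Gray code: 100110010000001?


Binary: 100110010000001
Gray code: G = B XOR (B >> 1)
B >> 1 = 010011001000000
100110010000001 XOR 010011001000000:
  1 XOR 0 = 1
  0 XOR 1 = 1
  0 XOR 0 = 0
  1 XOR 0 = 1
  1 XOR 1 = 0
  0 XOR 1 = 1
  0 XOR 0 = 0
  1 XOR 0 = 1
  0 XOR 1 = 1
  0 XOR 0 = 0
  0 XOR 0 = 0
  0 XOR 0 = 0
  0 XOR 0 = 0
  0 XOR 0 = 0
  1 XOR 0 = 1
= 110101011000001


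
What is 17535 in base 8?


Divide by 8 repeatedly:
17535 ÷ 8 = 2191 remainder 7
2191 ÷ 8 = 273 remainder 7
273 ÷ 8 = 34 remainder 1
34 ÷ 8 = 4 remainder 2
4 ÷ 8 = 0 remainder 4
Reading remainders bottom-up:
= 0o42177


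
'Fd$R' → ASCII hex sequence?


String: 'Fd$R'  (4 characters)
Per-character ASCII lookup:
  'F': uppercase starts at 65: 'F' = 65 + 5 = 70 → 0x46
  'd': lowercase starts at 97: 'd' = 97 + 3 = 100 → 0x64
  '$': special character: '$' = 36 → 0x24
  'R': uppercase starts at 65: 'R' = 65 + 17 = 82 → 0x52
= 0x46 0x64 0x24 0x52


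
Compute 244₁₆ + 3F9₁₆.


Align and add column by column (LSB to MSB, each column mod 16 with carry):
  0244
+ 03F9
  ----
  col 0: 4(4) + 9(9) + 0 (carry in) = 13 → D(13), carry out 0
  col 1: 4(4) + F(15) + 0 (carry in) = 19 → 3(3), carry out 1
  col 2: 2(2) + 3(3) + 1 (carry in) = 6 → 6(6), carry out 0
  col 3: 0(0) + 0(0) + 0 (carry in) = 0 → 0(0), carry out 0
Reading digits MSB→LSB: 063D
Strip leading zeros: 63D
= 0x63D


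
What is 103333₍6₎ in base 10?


Positional values (base 6):
  3 × 6^0 = 3 × 1 = 3
  3 × 6^1 = 3 × 6 = 18
  3 × 6^2 = 3 × 36 = 108
  3 × 6^3 = 3 × 216 = 648
  0 × 6^4 = 0 × 1296 = 0
  1 × 6^5 = 1 × 7776 = 7776
Sum = 3 + 18 + 108 + 648 + 0 + 7776
= 8553


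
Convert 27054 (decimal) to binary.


Divide by 2 repeatedly:
27054 ÷ 2 = 13527 remainder 0
13527 ÷ 2 = 6763 remainder 1
6763 ÷ 2 = 3381 remainder 1
3381 ÷ 2 = 1690 remainder 1
1690 ÷ 2 = 845 remainder 0
845 ÷ 2 = 422 remainder 1
422 ÷ 2 = 211 remainder 0
211 ÷ 2 = 105 remainder 1
105 ÷ 2 = 52 remainder 1
52 ÷ 2 = 26 remainder 0
26 ÷ 2 = 13 remainder 0
13 ÷ 2 = 6 remainder 1
6 ÷ 2 = 3 remainder 0
3 ÷ 2 = 1 remainder 1
1 ÷ 2 = 0 remainder 1
Reading remainders bottom-up:
= 110100110101110


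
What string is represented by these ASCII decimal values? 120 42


Codes (decimal): 120 42
Per-code ASCII lookup:
  120  (range 97-122: lowercase, 120 - 97 = 23) → 'x'
  42  (special character) → '*'
= 'x*'


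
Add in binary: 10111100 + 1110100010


Align and add column by column (LSB to MSB, carry propagating):
  00010111100
+ 01110100010
  -----------
  col 0: 0 + 0 + 0 (carry in) = 0 → bit 0, carry out 0
  col 1: 0 + 1 + 0 (carry in) = 1 → bit 1, carry out 0
  col 2: 1 + 0 + 0 (carry in) = 1 → bit 1, carry out 0
  col 3: 1 + 0 + 0 (carry in) = 1 → bit 1, carry out 0
  col 4: 1 + 0 + 0 (carry in) = 1 → bit 1, carry out 0
  col 5: 1 + 1 + 0 (carry in) = 2 → bit 0, carry out 1
  col 6: 0 + 0 + 1 (carry in) = 1 → bit 1, carry out 0
  col 7: 1 + 1 + 0 (carry in) = 2 → bit 0, carry out 1
  col 8: 0 + 1 + 1 (carry in) = 2 → bit 0, carry out 1
  col 9: 0 + 1 + 1 (carry in) = 2 → bit 0, carry out 1
  col 10: 0 + 0 + 1 (carry in) = 1 → bit 1, carry out 0
Reading bits MSB→LSB: 10001011110
Strip leading zeros: 10001011110
= 10001011110


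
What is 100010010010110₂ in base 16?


Group into 4-bit nibbles: 0100010010010110
  0100 = 4
  0100 = 4
  1001 = 9
  0110 = 6
= 0x4496


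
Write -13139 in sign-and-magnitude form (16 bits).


Sign bit: 1 (negative)
Magnitude: 13139 = 011001101010011
= 1011001101010011


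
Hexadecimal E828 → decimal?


Positional values:
Position 0: 8 × 16^0 = 8 × 1 = 8
Position 1: 2 × 16^1 = 2 × 16 = 32
Position 2: 8 × 16^2 = 8 × 256 = 2048
Position 3: E × 16^3 = 14 × 4096 = 57344
Sum = 8 + 32 + 2048 + 57344
= 59432


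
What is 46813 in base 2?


Divide by 2 repeatedly:
46813 ÷ 2 = 23406 remainder 1
23406 ÷ 2 = 11703 remainder 0
11703 ÷ 2 = 5851 remainder 1
5851 ÷ 2 = 2925 remainder 1
2925 ÷ 2 = 1462 remainder 1
1462 ÷ 2 = 731 remainder 0
731 ÷ 2 = 365 remainder 1
365 ÷ 2 = 182 remainder 1
182 ÷ 2 = 91 remainder 0
91 ÷ 2 = 45 remainder 1
45 ÷ 2 = 22 remainder 1
22 ÷ 2 = 11 remainder 0
11 ÷ 2 = 5 remainder 1
5 ÷ 2 = 2 remainder 1
2 ÷ 2 = 1 remainder 0
1 ÷ 2 = 0 remainder 1
Reading remainders bottom-up:
= 1011011011011101


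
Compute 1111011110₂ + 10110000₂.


Align and add column by column (LSB to MSB, carry propagating):
  01111011110
+ 00010110000
  -----------
  col 0: 0 + 0 + 0 (carry in) = 0 → bit 0, carry out 0
  col 1: 1 + 0 + 0 (carry in) = 1 → bit 1, carry out 0
  col 2: 1 + 0 + 0 (carry in) = 1 → bit 1, carry out 0
  col 3: 1 + 0 + 0 (carry in) = 1 → bit 1, carry out 0
  col 4: 1 + 1 + 0 (carry in) = 2 → bit 0, carry out 1
  col 5: 0 + 1 + 1 (carry in) = 2 → bit 0, carry out 1
  col 6: 1 + 0 + 1 (carry in) = 2 → bit 0, carry out 1
  col 7: 1 + 1 + 1 (carry in) = 3 → bit 1, carry out 1
  col 8: 1 + 0 + 1 (carry in) = 2 → bit 0, carry out 1
  col 9: 1 + 0 + 1 (carry in) = 2 → bit 0, carry out 1
  col 10: 0 + 0 + 1 (carry in) = 1 → bit 1, carry out 0
Reading bits MSB→LSB: 10010001110
Strip leading zeros: 10010001110
= 10010001110


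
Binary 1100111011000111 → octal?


Group into 3-bit groups: 001100111011000111
  001 = 1
  100 = 4
  111 = 7
  011 = 3
  000 = 0
  111 = 7
= 0o147307


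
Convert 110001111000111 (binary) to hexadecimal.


Group into 4-bit nibbles: 0110001111000111
  0110 = 6
  0011 = 3
  1100 = C
  0111 = 7
= 0x63C7


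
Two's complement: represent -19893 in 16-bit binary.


Original: 0100110110110101
Step 1 - Invert all bits: 1011001001001010
Step 2 - Add 1: 1011001001001010 + 1
= 1011001001001011 (represents -19893)


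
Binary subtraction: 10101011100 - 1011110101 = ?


Align and subtract column by column (LSB to MSB, borrowing when needed):
  10101011100
- 01011110101
  -----------
  col 0: (0 - 0 borrow-in) - 1 → borrow from next column: (0+2) - 1 = 1, borrow out 1
  col 1: (0 - 1 borrow-in) - 0 → borrow from next column: (-1+2) - 0 = 1, borrow out 1
  col 2: (1 - 1 borrow-in) - 1 → borrow from next column: (0+2) - 1 = 1, borrow out 1
  col 3: (1 - 1 borrow-in) - 0 → 0 - 0 = 0, borrow out 0
  col 4: (1 - 0 borrow-in) - 1 → 1 - 1 = 0, borrow out 0
  col 5: (0 - 0 borrow-in) - 1 → borrow from next column: (0+2) - 1 = 1, borrow out 1
  col 6: (1 - 1 borrow-in) - 1 → borrow from next column: (0+2) - 1 = 1, borrow out 1
  col 7: (0 - 1 borrow-in) - 1 → borrow from next column: (-1+2) - 1 = 0, borrow out 1
  col 8: (1 - 1 borrow-in) - 0 → 0 - 0 = 0, borrow out 0
  col 9: (0 - 0 borrow-in) - 1 → borrow from next column: (0+2) - 1 = 1, borrow out 1
  col 10: (1 - 1 borrow-in) - 0 → 0 - 0 = 0, borrow out 0
Reading bits MSB→LSB: 01001100111
Strip leading zeros: 1001100111
= 1001100111


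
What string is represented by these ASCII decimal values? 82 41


Codes (decimal): 82 41
Per-code ASCII lookup:
  82  (range 65-90: uppercase, 82 - 65 = 17) → 'R'
  41  (special character) → ')'
= 'R)'


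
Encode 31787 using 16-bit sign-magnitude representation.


Sign bit: 0 (positive)
Magnitude: 31787 = 111110000101011
= 0111110000101011


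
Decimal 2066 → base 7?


Divide by 7 repeatedly:
2066 ÷ 7 = 295 remainder 1
295 ÷ 7 = 42 remainder 1
42 ÷ 7 = 6 remainder 0
6 ÷ 7 = 0 remainder 6
Reading remainders bottom-up:
= 6011


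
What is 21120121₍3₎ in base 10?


Positional values (base 3):
  1 × 3^0 = 1 × 1 = 1
  2 × 3^1 = 2 × 3 = 6
  1 × 3^2 = 1 × 9 = 9
  0 × 3^3 = 0 × 27 = 0
  2 × 3^4 = 2 × 81 = 162
  1 × 3^5 = 1 × 243 = 243
  1 × 3^6 = 1 × 729 = 729
  2 × 3^7 = 2 × 2187 = 4374
Sum = 1 + 6 + 9 + 0 + 162 + 243 + 729 + 4374
= 5524


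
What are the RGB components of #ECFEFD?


Hex: #ECFEFD
R = EC₁₆ = 236
G = FE₁₆ = 254
B = FD₁₆ = 253
= RGB(236, 254, 253)


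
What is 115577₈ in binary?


Each octal digit → 3 binary bits:
  1 = 001
  1 = 001
  5 = 101
  5 = 101
  7 = 111
  7 = 111
Concatenate: 001 001 101 101 111 111
= 001001101101111111


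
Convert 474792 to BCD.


Each digit → 4-bit binary:
  4 → 0100
  7 → 0111
  4 → 0100
  7 → 0111
  9 → 1001
  2 → 0010
= 0100 0111 0100 0111 1001 0010


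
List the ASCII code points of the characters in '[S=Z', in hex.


String: '[S=Z'  (4 characters)
Per-character ASCII lookup:
  '[': special character: '[' = 91 → 0x5B
  'S': uppercase starts at 65: 'S' = 65 + 18 = 83 → 0x53
  '=': special character: '=' = 61 → 0x3D
  'Z': uppercase starts at 65: 'Z' = 65 + 25 = 90 → 0x5A
= 0x5B 0x53 0x3D 0x5A


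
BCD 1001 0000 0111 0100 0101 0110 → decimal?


Each 4-bit group → digit:
  1001 → 9
  0000 → 0
  0111 → 7
  0100 → 4
  0101 → 5
  0110 → 6
= 907456


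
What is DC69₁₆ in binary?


Each hex digit → 4 binary bits:
  D = 1101
  C = 1100
  6 = 0110
  9 = 1001
Concatenate: 1101 1100 0110 1001
= 1101110001101001


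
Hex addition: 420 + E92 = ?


Align and add column by column (LSB to MSB, each column mod 16 with carry):
  0420
+ 0E92
  ----
  col 0: 0(0) + 2(2) + 0 (carry in) = 2 → 2(2), carry out 0
  col 1: 2(2) + 9(9) + 0 (carry in) = 11 → B(11), carry out 0
  col 2: 4(4) + E(14) + 0 (carry in) = 18 → 2(2), carry out 1
  col 3: 0(0) + 0(0) + 1 (carry in) = 1 → 1(1), carry out 0
Reading digits MSB→LSB: 12B2
Strip leading zeros: 12B2
= 0x12B2


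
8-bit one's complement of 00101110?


Original: 00101110
Invert all bits:
  bit 0: 0 → 1
  bit 1: 0 → 1
  bit 2: 1 → 0
  bit 3: 0 → 1
  bit 4: 1 → 0
  bit 5: 1 → 0
  bit 6: 1 → 0
  bit 7: 0 → 1
= 11010001


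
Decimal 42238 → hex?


Divide by 16 repeatedly:
42238 ÷ 16 = 2639 remainder 14 (E)
2639 ÷ 16 = 164 remainder 15 (F)
164 ÷ 16 = 10 remainder 4 (4)
10 ÷ 16 = 0 remainder 10 (A)
Reading remainders bottom-up:
= 0xA4FE


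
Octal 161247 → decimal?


Positional values:
Position 0: 7 × 8^0 = 7
Position 1: 4 × 8^1 = 32
Position 2: 2 × 8^2 = 128
Position 3: 1 × 8^3 = 512
Position 4: 6 × 8^4 = 24576
Position 5: 1 × 8^5 = 32768
Sum = 7 + 32 + 128 + 512 + 24576 + 32768
= 58023


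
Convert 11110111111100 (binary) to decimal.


Positional values:
Bit 2: 1 × 2^2 = 4
Bit 3: 1 × 2^3 = 8
Bit 4: 1 × 2^4 = 16
Bit 5: 1 × 2^5 = 32
Bit 6: 1 × 2^6 = 64
Bit 7: 1 × 2^7 = 128
Bit 8: 1 × 2^8 = 256
Bit 10: 1 × 2^10 = 1024
Bit 11: 1 × 2^11 = 2048
Bit 12: 1 × 2^12 = 4096
Bit 13: 1 × 2^13 = 8192
Sum = 4 + 8 + 16 + 32 + 64 + 128 + 256 + 1024 + 2048 + 4096 + 8192
= 15868


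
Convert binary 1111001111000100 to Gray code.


Binary: 1111001111000100
Gray code: G = B XOR (B >> 1)
B >> 1 = 0111100111100010
1111001111000100 XOR 0111100111100010:
  1 XOR 0 = 1
  1 XOR 1 = 0
  1 XOR 1 = 0
  1 XOR 1 = 0
  0 XOR 1 = 1
  0 XOR 0 = 0
  1 XOR 0 = 1
  1 XOR 1 = 0
  1 XOR 1 = 0
  1 XOR 1 = 0
  0 XOR 1 = 1
  0 XOR 0 = 0
  0 XOR 0 = 0
  1 XOR 0 = 1
  0 XOR 1 = 1
  0 XOR 0 = 0
= 1000101000100110


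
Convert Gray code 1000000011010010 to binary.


Gray code: 1000000011010010
MSB stays the same: 1
Each subsequent bit = prev_binary XOR current_gray:
  B[1] = 1 XOR 0 = 1
  B[2] = 1 XOR 0 = 1
  B[3] = 1 XOR 0 = 1
  B[4] = 1 XOR 0 = 1
  B[5] = 1 XOR 0 = 1
  B[6] = 1 XOR 0 = 1
  B[7] = 1 XOR 0 = 1
  B[8] = 1 XOR 1 = 0
  B[9] = 0 XOR 1 = 1
  B[10] = 1 XOR 0 = 1
  B[11] = 1 XOR 1 = 0
  B[12] = 0 XOR 0 = 0
  B[13] = 0 XOR 0 = 0
  B[14] = 0 XOR 1 = 1
  B[15] = 1 XOR 0 = 1
= 1111111101100011 (65379 decimal)


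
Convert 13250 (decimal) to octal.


Divide by 8 repeatedly:
13250 ÷ 8 = 1656 remainder 2
1656 ÷ 8 = 207 remainder 0
207 ÷ 8 = 25 remainder 7
25 ÷ 8 = 3 remainder 1
3 ÷ 8 = 0 remainder 3
Reading remainders bottom-up:
= 0o31702


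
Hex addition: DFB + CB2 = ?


Align and add column by column (LSB to MSB, each column mod 16 with carry):
  0DFB
+ 0CB2
  ----
  col 0: B(11) + 2(2) + 0 (carry in) = 13 → D(13), carry out 0
  col 1: F(15) + B(11) + 0 (carry in) = 26 → A(10), carry out 1
  col 2: D(13) + C(12) + 1 (carry in) = 26 → A(10), carry out 1
  col 3: 0(0) + 0(0) + 1 (carry in) = 1 → 1(1), carry out 0
Reading digits MSB→LSB: 1AAD
Strip leading zeros: 1AAD
= 0x1AAD
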